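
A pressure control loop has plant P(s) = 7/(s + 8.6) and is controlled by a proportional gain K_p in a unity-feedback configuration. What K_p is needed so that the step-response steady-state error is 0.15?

K_p = 6.96

For a type-0 loop with proportional control, e_ss = 1/(1 + K_p·P(0)).
P(0) = 0.814. Require 1/(1 + K_p·0.814) = 0.15, so 1 + 0.814·K_p = 6.667.
K_p = (6.667 − 1)/0.814 = 6.96.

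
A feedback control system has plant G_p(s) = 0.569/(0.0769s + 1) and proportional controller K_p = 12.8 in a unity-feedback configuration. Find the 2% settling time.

Closed loop: T(s) = K_p·G_p/(1+K_p·G_p) = 7.283/(0.0769s + 1 + 7.283), with pole at s = −(1 + 7.283)/0.0769 = −107.7.
τ = 1/107.7 = 0.009284 s, so 2% settling time ≈ 4τ = 0.0371 s.

T_s ≈ 0.0371 s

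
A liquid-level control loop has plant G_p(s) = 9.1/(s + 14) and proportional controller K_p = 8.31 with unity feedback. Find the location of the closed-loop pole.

Closed-loop transfer function: T(s) = K_p·G_p(s)/(1 + K_p·G_p(s)) = 75.62/(s + 14 + 75.62) = 75.62/(s + 89.62).
The closed-loop pole is at s = −89.62.

s = -89.62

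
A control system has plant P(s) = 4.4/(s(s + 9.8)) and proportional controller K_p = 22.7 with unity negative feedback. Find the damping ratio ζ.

1 + K_p·P(s) = 0 gives s² + 9.8s + 99.88 = 0.
Matching s² + 2ζω_n s + ω_n²: ω_n = √99.88 = 9.994 rad/s and 2ζω_n = 9.8, so ζ = 9.8/(2·9.994) = 0.49.

ζ = 0.49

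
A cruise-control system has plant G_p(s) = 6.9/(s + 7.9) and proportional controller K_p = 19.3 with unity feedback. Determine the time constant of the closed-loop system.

τ = 0.00709 s

Closed-loop transfer function: T(s) = K_p·G_p(s)/(1 + K_p·G_p(s)) = 133.2/(s + 7.9 + 133.2) = 133.2/(s + 141.1).
Time constant τ = 1/141.1 = 0.00709 s.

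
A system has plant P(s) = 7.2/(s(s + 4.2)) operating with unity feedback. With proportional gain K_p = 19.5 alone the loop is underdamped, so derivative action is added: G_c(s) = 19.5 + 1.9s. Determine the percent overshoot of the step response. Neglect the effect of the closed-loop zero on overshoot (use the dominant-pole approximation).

2.7%

Forward path: (19.5 + 1.9s)·7.2/(s(s+4.2)). The closed-loop characteristic equation is s² + (4.2 + 7.2·1.9)s + 7.2·19.5 = 0.
That is s² + 17.88s + 140.4 = 0, so ω_n = 11.85 rad/s and ζ = 17.88/(2·11.85) = 0.7545.
%OS = 100·exp(−πζ/√(1−ζ²)) = 2.7%.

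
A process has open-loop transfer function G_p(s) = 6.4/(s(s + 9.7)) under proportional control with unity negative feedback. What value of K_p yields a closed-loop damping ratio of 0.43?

K_p = 19.9

Closed-loop characteristic equation: s² + 9.7s + K_p·6.4 = 0.
So ω_n = √(6.4K_p) and 2ζω_n = 9.7, giving ζ = 9.7/(2√(6.4K_p)).
Setting ζ = 0.43: √(6.4K_p) = 9.7/(2·0.43) = 11.28, so K_p = 127.2/6.4 = 19.9.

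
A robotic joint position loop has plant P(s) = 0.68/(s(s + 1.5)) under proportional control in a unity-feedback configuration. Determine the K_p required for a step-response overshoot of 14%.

K_p = 2.94

From %OS = 100·exp(−πζ/√(1−ζ²)) = 14%, ζ = −ln(0.14)/√(π²+ln²(0.14)) = 0.5305.
Characteristic equation s² + 1.5s + 0.68K_p = 0 gives ζ = 1.5/(2√(0.68K_p)).
Setting ζ = 0.5305: √(0.68K_p) = 1.5/(2·0.5305) = 1.414, so K_p = 1.999/0.68 = 2.94.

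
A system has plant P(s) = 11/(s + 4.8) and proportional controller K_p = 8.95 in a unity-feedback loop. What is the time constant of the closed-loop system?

τ = 0.00969 s

Closed-loop transfer function: T(s) = K_p·P(s)/(1 + K_p·P(s)) = 98.45/(s + 4.8 + 98.45) = 98.45/(s + 103.2).
Time constant τ = 1/103.2 = 0.00969 s.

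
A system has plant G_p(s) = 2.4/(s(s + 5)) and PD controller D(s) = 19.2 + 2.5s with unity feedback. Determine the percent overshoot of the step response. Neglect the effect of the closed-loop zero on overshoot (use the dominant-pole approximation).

Forward path: (19.2 + 2.5s)·2.4/(s(s+5)). The closed-loop characteristic equation is s² + (5 + 2.4·2.5)s + 2.4·19.2 = 0.
That is s² + 11s + 46.08 = 0, so ω_n = 6.788 rad/s and ζ = 11/(2·6.788) = 0.8102.
%OS = 100·exp(−πζ/√(1−ζ²)) = 1.3%.

1.3%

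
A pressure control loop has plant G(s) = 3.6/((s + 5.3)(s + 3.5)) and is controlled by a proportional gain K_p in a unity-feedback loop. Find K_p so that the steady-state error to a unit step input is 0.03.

K_p = 167

Steady-state error for a unit step on this type-0 loop is 1/(1 + K_p·G(0)).
G(0) = 0.1941. Require 1/(1 + K_p·0.1941) = 0.03, so 1 + 0.1941·K_p = 33.33.
K_p = (33.33 − 1)/0.1941 = 167.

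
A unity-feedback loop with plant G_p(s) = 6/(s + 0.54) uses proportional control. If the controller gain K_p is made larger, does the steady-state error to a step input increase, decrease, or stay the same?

The position error constant K_pos = K_p·G_p(0) grows with K_p, and e_ss = 1/(1+K_pos) falls.

decrease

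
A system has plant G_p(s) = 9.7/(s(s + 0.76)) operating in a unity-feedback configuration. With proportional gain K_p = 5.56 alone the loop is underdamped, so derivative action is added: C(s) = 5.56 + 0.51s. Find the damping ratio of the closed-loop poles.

Forward path: (5.56 + 0.51s)·9.7/(s(s+0.76)). The closed-loop characteristic equation is s² + (0.76 + 9.7·0.51)s + 9.7·5.56 = 0.
That is s² + 5.707s + 53.93 = 0, so ω_n = 7.344 rad/s and ζ = 5.707/(2·7.344) = 0.3886.

ζ = 0.389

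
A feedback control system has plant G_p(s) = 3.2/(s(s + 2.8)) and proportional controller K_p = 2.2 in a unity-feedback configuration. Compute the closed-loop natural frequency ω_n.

ω_n = 2.65 rad/s

With unity feedback the closed-loop characteristic equation is s² + 2.8s + 2.2·3.2 = s² + 2.8s + 7.04 = 0.
So ω_n² = 7.04 ⇒ ω_n = 2.653 rad/s, and ζ = 2.8/(2ω_n) = 0.528.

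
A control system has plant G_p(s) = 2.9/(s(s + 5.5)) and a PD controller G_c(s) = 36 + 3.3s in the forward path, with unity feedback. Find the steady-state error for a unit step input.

0

The open loop G_c(s)G_p(s) has a pole at the origin (type 1), so the static position error constant is infinite and e_ss = 1/(1+∞) = 0.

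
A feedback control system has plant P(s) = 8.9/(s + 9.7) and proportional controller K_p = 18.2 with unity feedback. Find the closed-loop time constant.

Closed-loop transfer function: T(s) = K_p·P(s)/(1 + K_p·P(s)) = 162/(s + 9.7 + 162) = 162/(s + 171.7).
Time constant τ = 1/171.7 = 0.00582 s.

τ = 0.00582 s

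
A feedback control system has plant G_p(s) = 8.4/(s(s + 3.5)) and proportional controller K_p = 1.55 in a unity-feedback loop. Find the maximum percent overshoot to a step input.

From 1 + K_pG_p(s) = 0: s² + 3.5s + 13.02 = 0 ⇒ ω_n = 3.608, ζ = 0.485.
%OS = 100·exp(−πζ/√(1−ζ²)) = 100·exp(−π·0.485/√0.7648) = 17.5%.

17.5%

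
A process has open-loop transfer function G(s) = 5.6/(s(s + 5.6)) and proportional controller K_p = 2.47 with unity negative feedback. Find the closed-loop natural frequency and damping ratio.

1 + K_p·G(s) = 0 gives s² + 5.6s + 13.83 = 0.
Matching s² + 2ζω_n s + ω_n²: ω_n = √13.83 = 3.719 rad/s and 2ζω_n = 5.6, so ζ = 5.6/(2·3.719) = 0.753.

ω_n = 3.72 rad/s, ζ = 0.753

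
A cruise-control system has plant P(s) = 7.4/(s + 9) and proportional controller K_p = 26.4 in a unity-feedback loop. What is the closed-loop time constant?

Closed-loop transfer function: T(s) = K_p·P(s)/(1 + K_p·P(s)) = 195.4/(s + 9 + 195.4) = 195.4/(s + 204.4).
Time constant τ = 1/204.4 = 0.00489 s.

τ = 0.00489 s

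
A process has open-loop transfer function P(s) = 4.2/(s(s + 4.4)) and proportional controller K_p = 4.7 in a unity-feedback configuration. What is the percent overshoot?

16.7%

Closed-loop characteristic equation: s² + 4.4s + 19.74 = 0, so ω_n = 4.443 rad/s and ζ = 4.4/(2·4.443) = 0.4952.
%OS = 100·exp(−πζ/√(1−ζ²)) = 100·exp(−π·0.4952/√0.7548) = 16.7%.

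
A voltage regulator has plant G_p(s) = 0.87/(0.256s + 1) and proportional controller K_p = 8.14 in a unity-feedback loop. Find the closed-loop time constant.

τ = 0.0317 s

Closed loop: T(s) = K_p·G_p/(1+K_p·G_p) = 7.082/(0.256s + 1 + 7.082), with pole at s = −(1 + 7.082)/0.256 = −31.57.
Closed-loop time constant τ = 1/31.57 = 0.0317 s.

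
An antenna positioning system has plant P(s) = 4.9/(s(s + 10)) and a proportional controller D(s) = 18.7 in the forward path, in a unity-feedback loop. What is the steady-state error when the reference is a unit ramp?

The loop has one pole at the origin (type 1). Velocity error constant K_v = lim_{s→0} s·D(s)P(s) = 18.7·4.9/10 = 9.163.
Steady-state error to a unit ramp: e_ss = 1/K_v = 0.109.

0.109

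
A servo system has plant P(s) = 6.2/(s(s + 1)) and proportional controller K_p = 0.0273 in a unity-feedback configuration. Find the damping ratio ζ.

ζ = 1.22

The closed-loop denominator is s(s+1) + 0.0273·6.2 = s² + 1s + 0.1693.
Matching s² + 2ζω_n s + ω_n²: ω_n = √0.1693 = 0.4114 rad/s and 2ζω_n = 1, so ζ = 1/(2·0.4114) = 1.22.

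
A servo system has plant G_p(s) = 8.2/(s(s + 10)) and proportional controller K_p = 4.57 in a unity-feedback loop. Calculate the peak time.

Closed-loop characteristic equation: s² + 10s + 37.47 = 0, so ω_n = 6.122 rad/s and ζ = 10/(2·6.122) = 0.8168.
Damped frequency ω_d = ω_n√(1−ζ²) = 3.532 rad/s, so peak time T_p = π/ω_d = 0.89 s.

T_p = 0.89 s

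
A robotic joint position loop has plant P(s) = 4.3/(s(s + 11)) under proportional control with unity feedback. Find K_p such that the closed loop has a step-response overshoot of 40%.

K_p = 89.7

From %OS = 100·exp(−πζ/√(1−ζ²)) = 40%, ζ = −ln(0.4)/√(π²+ln²(0.4)) = 0.28.
Characteristic equation s² + 11s + 4.3K_p = 0 gives ζ = 11/(2√(4.3K_p)).
Setting ζ = 0.28: √(4.3K_p) = 11/(2·0.28) = 19.64, so K_p = 385.8/4.3 = 89.7.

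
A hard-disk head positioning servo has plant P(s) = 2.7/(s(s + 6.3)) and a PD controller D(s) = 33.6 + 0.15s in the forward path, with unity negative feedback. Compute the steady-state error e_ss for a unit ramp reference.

0.0694

The loop has one pole at the origin (type 1). Velocity error constant K_v = lim_{s→0} s·D(s)P(s) = 33.6·2.7/6.3 = 14.4.
Steady-state error to a unit ramp: e_ss = 1/K_v = 0.0694.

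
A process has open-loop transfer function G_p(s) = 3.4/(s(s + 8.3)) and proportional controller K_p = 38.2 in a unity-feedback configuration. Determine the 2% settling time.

T_s ≈ 0.964 s

The closed-loop denominator s² + 8.3s + 129.9 gives ω_n = √129.9 = 11.4 and ζ = 8.3/(2ω_n) = 0.3641.
2% settling time T_s ≈ 4/(ζω_n) = 4/4.15 = 0.964 s.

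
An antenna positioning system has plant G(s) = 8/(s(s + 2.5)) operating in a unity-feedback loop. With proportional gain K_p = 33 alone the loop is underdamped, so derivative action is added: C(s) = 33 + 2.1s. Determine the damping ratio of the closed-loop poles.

ζ = 0.594

Forward path: (33 + 2.1s)·8/(s(s+2.5)). The closed-loop characteristic equation is s² + (2.5 + 8·2.1)s + 8·33 = 0.
That is s² + 19.3s + 264 = 0, so ω_n = 16.25 rad/s and ζ = 19.3/(2·16.25) = 0.5939.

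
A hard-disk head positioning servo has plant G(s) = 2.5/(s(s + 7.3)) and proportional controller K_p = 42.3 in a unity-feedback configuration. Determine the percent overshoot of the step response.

30.3%

From 1 + K_pG(s) = 0: s² + 7.3s + 105.8 = 0 ⇒ ω_n = 10.28, ζ = 0.3549.
%OS = 100·exp(−πζ/√(1−ζ²)) = 100·exp(−π·0.3549/√0.874) = 30.3%.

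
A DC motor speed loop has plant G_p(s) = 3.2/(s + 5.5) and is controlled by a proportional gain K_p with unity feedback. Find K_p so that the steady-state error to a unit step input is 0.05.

The loop is type 0, so e_ss(step) = 1/(1 + K_pos) with K_pos = K_p·G_p(0).
G_p(0) = 0.5818. Require 1/(1 + K_p·0.5818) = 0.05, so 1 + 0.5818·K_p = 20.
K_p = (20 − 1)/0.5818 = 32.7.

K_p = 32.7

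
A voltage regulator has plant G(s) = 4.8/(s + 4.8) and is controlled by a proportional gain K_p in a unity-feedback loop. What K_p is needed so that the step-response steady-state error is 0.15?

K_p = 5.67

Steady-state error for a unit step on this type-0 loop is 1/(1 + K_p·G(0)).
G(0) = 1. Require 1/(1 + K_p·1) = 0.15, so 1 + 1·K_p = 6.667.
K_p = (6.667 − 1)/1 = 5.67.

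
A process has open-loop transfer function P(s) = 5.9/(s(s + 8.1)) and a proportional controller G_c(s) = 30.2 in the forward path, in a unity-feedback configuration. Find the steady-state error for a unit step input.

The open loop G_c(s)P(s) has a pole at the origin (type 1), so the static position error constant is infinite and e_ss = 1/(1+∞) = 0.

0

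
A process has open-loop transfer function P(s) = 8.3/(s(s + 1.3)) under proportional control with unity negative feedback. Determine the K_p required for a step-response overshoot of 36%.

K_p = 0.532

From %OS = 100·exp(−πζ/√(1−ζ²)) = 36%, ζ = −ln(0.36)/√(π²+ln²(0.36)) = 0.3093.
Characteristic equation s² + 1.3s + 8.3K_p = 0 gives ζ = 1.3/(2√(8.3K_p)).
Setting ζ = 0.3093: √(8.3K_p) = 1.3/(2·0.3093) = 2.102, so K_p = 4.418/8.3 = 0.532.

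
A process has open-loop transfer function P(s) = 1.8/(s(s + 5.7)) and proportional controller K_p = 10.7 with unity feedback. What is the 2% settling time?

Closed-loop characteristic equation: s² + 5.7s + 19.26 = 0, so ω_n = 4.389 rad/s and ζ = 5.7/(2·4.389) = 0.6494.
2% settling time T_s ≈ 4/(ζω_n) = 4/2.85 = 1.4 s.

T_s ≈ 1.4 s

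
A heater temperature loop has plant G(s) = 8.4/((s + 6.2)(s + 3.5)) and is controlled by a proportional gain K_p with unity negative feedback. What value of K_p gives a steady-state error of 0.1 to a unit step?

K_p = 23.2

For a type-0 loop with proportional control, e_ss = 1/(1 + K_p·G(0)).
G(0) = 0.3871. Require 1/(1 + K_p·0.3871) = 0.1, so 1 + 0.3871·K_p = 10.
K_p = (10 − 1)/0.3871 = 23.2.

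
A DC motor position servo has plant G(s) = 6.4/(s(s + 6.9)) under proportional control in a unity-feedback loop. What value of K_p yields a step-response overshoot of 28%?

From %OS = 100·exp(−πζ/√(1−ζ²)) = 28%, ζ = −ln(0.28)/√(π²+ln²(0.28)) = 0.3755.
Characteristic equation s² + 6.9s + 6.4K_p = 0 gives ζ = 6.9/(2√(6.4K_p)).
Setting ζ = 0.3755: √(6.4K_p) = 6.9/(2·0.3755) = 9.187, so K_p = 84.4/6.4 = 13.2.

K_p = 13.2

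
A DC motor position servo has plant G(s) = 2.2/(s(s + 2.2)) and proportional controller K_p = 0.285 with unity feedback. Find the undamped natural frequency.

ω_n = 0.792 rad/s

The closed-loop denominator is s(s+2.2) + 0.285·2.2 = s² + 2.2s + 0.627.
Matching s² + 2ζω_n s + ω_n²: ω_n = √0.627 = 0.7918 rad/s and 2ζω_n = 2.2, so ζ = 2.2/(2·0.7918) = 1.39.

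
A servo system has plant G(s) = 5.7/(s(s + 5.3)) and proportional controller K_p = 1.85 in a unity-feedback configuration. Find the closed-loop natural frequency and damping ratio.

With unity feedback the closed-loop characteristic equation is s² + 5.3s + 1.85·5.7 = s² + 5.3s + 10.55 = 0.
So ω_n² = 10.55 ⇒ ω_n = 3.247 rad/s, and ζ = 5.3/(2ω_n) = 0.816.

ω_n = 3.25 rad/s, ζ = 0.816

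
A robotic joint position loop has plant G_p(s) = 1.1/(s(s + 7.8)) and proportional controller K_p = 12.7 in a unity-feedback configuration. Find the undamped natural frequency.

The closed-loop denominator is s(s+7.8) + 12.7·1.1 = s² + 7.8s + 13.97.
Matching s² + 2ζω_n s + ω_n²: ω_n = √13.97 = 3.738 rad/s and 2ζω_n = 7.8, so ζ = 7.8/(2·3.738) = 1.04.

ω_n = 3.74 rad/s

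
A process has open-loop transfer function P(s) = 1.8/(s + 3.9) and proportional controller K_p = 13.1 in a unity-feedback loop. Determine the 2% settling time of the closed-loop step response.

T_s ≈ 0.146 s

Closed-loop transfer function: T(s) = K_p·P(s)/(1 + K_p·P(s)) = 23.58/(s + 3.9 + 23.58) = 23.58/(s + 27.48).
Time constant τ = 1/27.48 = 0.03639 s, so the 2% settling time is about 4τ = 0.146 s.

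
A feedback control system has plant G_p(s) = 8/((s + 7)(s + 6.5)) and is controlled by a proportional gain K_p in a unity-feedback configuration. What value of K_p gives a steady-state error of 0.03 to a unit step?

For a type-0 loop with proportional control, e_ss = 1/(1 + K_p·G_p(0)).
G_p(0) = 0.1758. Require 1/(1 + K_p·0.1758) = 0.03, so 1 + 0.1758·K_p = 33.33.
K_p = (33.33 − 1)/0.1758 = 184.

K_p = 184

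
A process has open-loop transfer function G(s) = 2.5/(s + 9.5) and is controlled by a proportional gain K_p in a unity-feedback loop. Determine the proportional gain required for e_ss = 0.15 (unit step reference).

K_p = 21.5

Steady-state error for a unit step on this type-0 loop is 1/(1 + K_p·G(0)).
G(0) = 0.2632. Require 1/(1 + K_p·0.2632) = 0.15, so 1 + 0.2632·K_p = 6.667.
K_p = (6.667 − 1)/0.2632 = 21.5.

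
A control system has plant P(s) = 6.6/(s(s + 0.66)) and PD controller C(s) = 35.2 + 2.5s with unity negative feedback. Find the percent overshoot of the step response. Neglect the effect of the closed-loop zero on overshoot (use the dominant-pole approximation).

Forward path: (35.2 + 2.5s)·6.6/(s(s+0.66)). The closed-loop characteristic equation is s² + (0.66 + 6.6·2.5)s + 6.6·35.2 = 0.
That is s² + 17.16s + 232.3 = 0, so ω_n = 15.24 rad/s and ζ = 17.16/(2·15.24) = 0.5629.
%OS = 100·exp(−πζ/√(1−ζ²)) = 11.8%.

11.8%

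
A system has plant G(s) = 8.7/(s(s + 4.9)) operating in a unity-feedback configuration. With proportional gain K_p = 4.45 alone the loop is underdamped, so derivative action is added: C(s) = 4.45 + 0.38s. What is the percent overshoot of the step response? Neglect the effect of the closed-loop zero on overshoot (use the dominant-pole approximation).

6.36%

Forward path: (4.45 + 0.38s)·8.7/(s(s+4.9)). The closed-loop characteristic equation is s² + (4.9 + 8.7·0.38)s + 8.7·4.45 = 0.
That is s² + 8.206s + 38.71 = 0, so ω_n = 6.222 rad/s and ζ = 8.206/(2·6.222) = 0.6594.
%OS = 100·exp(−πζ/√(1−ζ²)) = 6.36%.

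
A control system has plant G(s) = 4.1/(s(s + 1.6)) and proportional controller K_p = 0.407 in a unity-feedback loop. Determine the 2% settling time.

T_s ≈ 5 s

Closed-loop characteristic equation: s² + 1.6s + 1.669 = 0, so ω_n = 1.292 rad/s and ζ = 1.6/(2·1.292) = 0.6193.
2% settling time T_s ≈ 4/(ζω_n) = 4/0.8 = 5 s.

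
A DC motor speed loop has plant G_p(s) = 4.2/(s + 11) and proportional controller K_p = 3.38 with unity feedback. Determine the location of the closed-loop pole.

Closed-loop transfer function: T(s) = K_p·G_p(s)/(1 + K_p·G_p(s)) = 14.2/(s + 11 + 14.2) = 14.2/(s + 25.2).
The closed-loop pole is at s = −25.2.

s = -25.2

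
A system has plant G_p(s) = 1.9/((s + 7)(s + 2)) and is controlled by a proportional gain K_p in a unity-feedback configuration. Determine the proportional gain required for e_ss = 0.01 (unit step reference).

K_p = 729

Steady-state error for a unit step on this type-0 loop is 1/(1 + K_p·G_p(0)).
G_p(0) = 0.1357. Require 1/(1 + K_p·0.1357) = 0.01, so 1 + 0.1357·K_p = 100.
K_p = (100 − 1)/0.1357 = 729.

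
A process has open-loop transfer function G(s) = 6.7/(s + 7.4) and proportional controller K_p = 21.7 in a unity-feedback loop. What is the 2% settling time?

Closed-loop transfer function: T(s) = K_p·G(s)/(1 + K_p·G(s)) = 145.4/(s + 7.4 + 145.4) = 145.4/(s + 152.8).
Time constant τ = 1/152.8 = 0.006545 s, so the 2% settling time is about 4τ = 0.0262 s.

T_s ≈ 0.0262 s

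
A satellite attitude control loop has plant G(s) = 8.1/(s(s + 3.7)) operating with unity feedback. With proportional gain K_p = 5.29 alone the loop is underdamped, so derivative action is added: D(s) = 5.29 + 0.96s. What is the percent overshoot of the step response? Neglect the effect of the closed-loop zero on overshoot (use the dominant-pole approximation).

Forward path: (5.29 + 0.96s)·8.1/(s(s+3.7)). The closed-loop characteristic equation is s² + (3.7 + 8.1·0.96)s + 8.1·5.29 = 0.
That is s² + 11.48s + 42.85 = 0, so ω_n = 6.546 rad/s and ζ = 11.48/(2·6.546) = 0.8766.
%OS = 100·exp(−πζ/√(1−ζ²)) = 0.327%.

0.327%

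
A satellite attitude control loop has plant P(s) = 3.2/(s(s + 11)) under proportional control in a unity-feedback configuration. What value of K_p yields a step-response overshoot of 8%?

K_p = 24.1

From %OS = 100·exp(−πζ/√(1−ζ²)) = 8%, ζ = −ln(0.08)/√(π²+ln²(0.08)) = 0.6266.
Characteristic equation s² + 11s + 3.2K_p = 0 gives ζ = 11/(2√(3.2K_p)).
Setting ζ = 0.6266: √(3.2K_p) = 11/(2·0.6266) = 8.778, so K_p = 77.05/3.2 = 24.1.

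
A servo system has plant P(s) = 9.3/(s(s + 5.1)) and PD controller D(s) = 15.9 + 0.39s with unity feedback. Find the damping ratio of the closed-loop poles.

Forward path: (15.9 + 0.39s)·9.3/(s(s+5.1)). The closed-loop characteristic equation is s² + (5.1 + 9.3·0.39)s + 9.3·15.9 = 0.
That is s² + 8.727s + 147.9 = 0, so ω_n = 12.16 rad/s and ζ = 8.727/(2·12.16) = 0.3588.

ζ = 0.359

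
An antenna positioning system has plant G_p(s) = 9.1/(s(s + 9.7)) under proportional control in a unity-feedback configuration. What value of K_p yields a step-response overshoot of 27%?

From %OS = 100·exp(−πζ/√(1−ζ²)) = 27%, ζ = −ln(0.27)/√(π²+ln²(0.27)) = 0.3847.
Characteristic equation s² + 9.7s + 9.1K_p = 0 gives ζ = 9.7/(2√(9.1K_p)).
Setting ζ = 0.3847: √(9.1K_p) = 9.7/(2·0.3847) = 12.61, so K_p = 158.9/9.1 = 17.5.

K_p = 17.5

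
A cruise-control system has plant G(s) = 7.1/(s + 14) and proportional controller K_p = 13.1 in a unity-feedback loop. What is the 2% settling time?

T_s ≈ 0.0374 s

Closed-loop transfer function: T(s) = K_p·G(s)/(1 + K_p·G(s)) = 93.01/(s + 14 + 93.01) = 93.01/(s + 107).
Time constant τ = 1/107 = 0.009345 s, so the 2% settling time is about 4τ = 0.0374 s.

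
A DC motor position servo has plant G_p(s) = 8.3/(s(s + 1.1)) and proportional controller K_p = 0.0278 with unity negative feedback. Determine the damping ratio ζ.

ζ = 1.14

1 + K_p·G_p(s) = 0 gives s² + 1.1s + 0.2307 = 0.
Matching s² + 2ζω_n s + ω_n²: ω_n = √0.2307 = 0.4804 rad/s and 2ζω_n = 1.1, so ζ = 1.1/(2·0.4804) = 1.14.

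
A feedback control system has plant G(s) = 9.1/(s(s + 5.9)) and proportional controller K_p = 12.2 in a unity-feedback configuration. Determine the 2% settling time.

T_s ≈ 1.36 s

From 1 + K_pG(s) = 0: s² + 5.9s + 111 = 0 ⇒ ω_n = 10.54, ζ = 0.28.
2% settling time T_s ≈ 4/(ζω_n) = 4/2.95 = 1.36 s.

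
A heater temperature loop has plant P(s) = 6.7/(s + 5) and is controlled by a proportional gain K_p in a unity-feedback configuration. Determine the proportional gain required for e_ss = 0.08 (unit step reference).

The loop is type 0, so e_ss(step) = 1/(1 + K_pos) with K_pos = K_p·P(0).
P(0) = 1.34. Require 1/(1 + K_p·1.34) = 0.08, so 1 + 1.34·K_p = 12.5.
K_p = (12.5 − 1)/1.34 = 8.58.

K_p = 8.58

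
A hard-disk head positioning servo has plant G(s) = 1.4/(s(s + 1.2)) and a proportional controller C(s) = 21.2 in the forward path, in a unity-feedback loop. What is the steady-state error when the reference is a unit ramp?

The loop has one pole at the origin (type 1). Velocity error constant K_v = lim_{s→0} s·C(s)G(s) = 21.2·1.4/1.2 = 24.73.
Steady-state error to a unit ramp: e_ss = 1/K_v = 0.0404.

0.0404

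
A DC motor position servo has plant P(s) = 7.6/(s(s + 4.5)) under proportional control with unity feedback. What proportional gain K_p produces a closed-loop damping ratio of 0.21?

Closed-loop characteristic equation: s² + 4.5s + K_p·7.6 = 0.
So ω_n = √(7.6K_p) and 2ζω_n = 4.5, giving ζ = 4.5/(2√(7.6K_p)).
Setting ζ = 0.21: √(7.6K_p) = 4.5/(2·0.21) = 10.71, so K_p = 114.8/7.6 = 15.1.

K_p = 15.1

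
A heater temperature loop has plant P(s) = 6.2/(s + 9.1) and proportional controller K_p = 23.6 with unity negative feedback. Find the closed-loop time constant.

Closed-loop transfer function: T(s) = K_p·P(s)/(1 + K_p·P(s)) = 146.3/(s + 9.1 + 146.3) = 146.3/(s + 155.4).
Time constant τ = 1/155.4 = 0.00643 s.

τ = 0.00643 s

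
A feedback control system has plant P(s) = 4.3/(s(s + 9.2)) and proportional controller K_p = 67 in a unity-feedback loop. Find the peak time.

T_p = 0.192 s

The closed-loop denominator s² + 9.2s + 288.1 gives ω_n = √288.1 = 16.97 and ζ = 9.2/(2ω_n) = 0.271.
Damped frequency ω_d = ω_n√(1−ζ²) = 16.34 rad/s, so peak time T_p = π/ω_d = 0.192 s.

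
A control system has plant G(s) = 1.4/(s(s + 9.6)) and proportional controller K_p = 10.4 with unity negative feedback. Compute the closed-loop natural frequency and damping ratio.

The closed-loop denominator is s(s+9.6) + 10.4·1.4 = s² + 9.6s + 14.56.
So ω_n² = 14.56 ⇒ ω_n = 3.816 rad/s, and ζ = 9.6/(2ω_n) = 1.26.

ω_n = 3.82 rad/s, ζ = 1.26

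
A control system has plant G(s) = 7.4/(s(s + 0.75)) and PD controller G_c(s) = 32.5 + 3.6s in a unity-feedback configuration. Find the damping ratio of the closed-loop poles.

ζ = 0.883

Forward path: (32.5 + 3.6s)·7.4/(s(s+0.75)). The closed-loop characteristic equation is s² + (0.75 + 7.4·3.6)s + 7.4·32.5 = 0.
That is s² + 27.39s + 240.5 = 0, so ω_n = 15.51 rad/s and ζ = 27.39/(2·15.51) = 0.8831.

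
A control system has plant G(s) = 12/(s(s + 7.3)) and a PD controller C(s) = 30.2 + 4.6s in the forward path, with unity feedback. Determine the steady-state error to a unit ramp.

The loop has one pole at the origin (type 1). Velocity error constant K_v = lim_{s→0} s·C(s)G(s) = 30.2·12/7.3 = 49.64.
Steady-state error to a unit ramp: e_ss = 1/K_v = 0.0201.

0.0201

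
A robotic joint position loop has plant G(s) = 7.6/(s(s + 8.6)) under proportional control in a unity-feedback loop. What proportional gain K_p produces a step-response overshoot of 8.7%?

From %OS = 100·exp(−πζ/√(1−ζ²)) = 8.7%, ζ = −ln(0.087)/√(π²+ln²(0.087)) = 0.6137.
Characteristic equation s² + 8.6s + 7.6K_p = 0 gives ζ = 8.6/(2√(7.6K_p)).
Setting ζ = 0.6137: √(7.6K_p) = 8.6/(2·0.6137) = 7.007, so K_p = 49.1/7.6 = 6.46.

K_p = 6.46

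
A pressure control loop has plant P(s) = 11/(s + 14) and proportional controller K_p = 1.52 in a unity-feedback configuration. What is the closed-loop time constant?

Closed-loop transfer function: T(s) = K_p·P(s)/(1 + K_p·P(s)) = 16.72/(s + 14 + 16.72) = 16.72/(s + 30.72).
Time constant τ = 1/30.72 = 0.0326 s.

τ = 0.0326 s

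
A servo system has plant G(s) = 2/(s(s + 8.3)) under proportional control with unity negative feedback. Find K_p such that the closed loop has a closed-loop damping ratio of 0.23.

K_p = 163

Closed-loop characteristic equation: s² + 8.3s + K_p·2 = 0.
So ω_n = √(2K_p) and 2ζω_n = 8.3, giving ζ = 8.3/(2√(2K_p)).
Setting ζ = 0.23: √(2K_p) = 8.3/(2·0.23) = 18.04, so K_p = 325.6/2 = 163.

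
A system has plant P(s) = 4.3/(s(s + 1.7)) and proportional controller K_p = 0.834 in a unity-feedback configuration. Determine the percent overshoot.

20.6%

The closed-loop denominator s² + 1.7s + 3.586 gives ω_n = √3.586 = 1.894 and ζ = 1.7/(2ω_n) = 0.4489.
%OS = 100·exp(−πζ/√(1−ζ²)) = 100·exp(−π·0.4489/√0.7985) = 20.6%.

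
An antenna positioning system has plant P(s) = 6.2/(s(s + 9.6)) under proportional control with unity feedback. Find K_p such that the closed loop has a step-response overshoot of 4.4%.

K_p = 7.48

From %OS = 100·exp(−πζ/√(1−ζ²)) = 4.4%, ζ = −ln(0.044)/√(π²+ln²(0.044)) = 0.7051.
Characteristic equation s² + 9.6s + 6.2K_p = 0 gives ζ = 9.6/(2√(6.2K_p)).
Setting ζ = 0.7051: √(6.2K_p) = 9.6/(2·0.7051) = 6.808, so K_p = 46.35/6.2 = 7.48.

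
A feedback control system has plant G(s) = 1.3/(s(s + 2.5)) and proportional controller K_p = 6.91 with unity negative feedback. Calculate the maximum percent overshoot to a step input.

23.7%

The closed-loop denominator s² + 2.5s + 8.983 gives ω_n = √8.983 = 2.997 and ζ = 2.5/(2ω_n) = 0.4171.
%OS = 100·exp(−πζ/√(1−ζ²)) = 100·exp(−π·0.4171/√0.8261) = 23.7%.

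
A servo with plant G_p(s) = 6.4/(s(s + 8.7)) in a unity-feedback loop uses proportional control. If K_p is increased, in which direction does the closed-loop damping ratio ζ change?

ζ = 8.7/(2√(6.4K_p)); increasing K_p raises the denominator, so ζ falls.

decrease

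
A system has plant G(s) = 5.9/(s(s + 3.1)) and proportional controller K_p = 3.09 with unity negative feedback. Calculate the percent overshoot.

29.4%

Closed-loop characteristic equation: s² + 3.1s + 18.23 = 0, so ω_n = 4.27 rad/s and ζ = 3.1/(2·4.27) = 0.363.
%OS = 100·exp(−πζ/√(1−ζ²)) = 100·exp(−π·0.363/√0.8682) = 29.4%.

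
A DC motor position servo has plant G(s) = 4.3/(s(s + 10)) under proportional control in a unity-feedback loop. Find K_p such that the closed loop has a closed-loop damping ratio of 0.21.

Closed-loop characteristic equation: s² + 10s + K_p·4.3 = 0.
So ω_n = √(4.3K_p) and 2ζω_n = 10, giving ζ = 10/(2√(4.3K_p)).
Setting ζ = 0.21: √(4.3K_p) = 10/(2·0.21) = 23.81, so K_p = 566.9/4.3 = 132.

K_p = 132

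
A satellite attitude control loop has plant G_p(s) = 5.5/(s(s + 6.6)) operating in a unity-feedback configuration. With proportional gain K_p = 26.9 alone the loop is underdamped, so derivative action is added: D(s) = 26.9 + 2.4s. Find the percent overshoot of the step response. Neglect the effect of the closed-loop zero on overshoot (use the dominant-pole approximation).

Forward path: (26.9 + 2.4s)·5.5/(s(s+6.6)). The closed-loop characteristic equation is s² + (6.6 + 5.5·2.4)s + 5.5·26.9 = 0.
That is s² + 19.8s + 147.9 = 0, so ω_n = 12.16 rad/s and ζ = 19.8/(2·12.16) = 0.8139.
%OS = 100·exp(−πζ/√(1−ζ²)) = 1.23%.

1.23%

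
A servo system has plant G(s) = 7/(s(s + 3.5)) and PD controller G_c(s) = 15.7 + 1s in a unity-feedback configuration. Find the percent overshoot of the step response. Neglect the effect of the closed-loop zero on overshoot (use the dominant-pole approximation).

Forward path: (15.7 + 1s)·7/(s(s+3.5)). The closed-loop characteristic equation is s² + (3.5 + 7·1)s + 7·15.7 = 0.
That is s² + 10.5s + 109.9 = 0, so ω_n = 10.48 rad/s and ζ = 10.5/(2·10.48) = 0.5008.
%OS = 100·exp(−πζ/√(1−ζ²)) = 16.2%.

16.2%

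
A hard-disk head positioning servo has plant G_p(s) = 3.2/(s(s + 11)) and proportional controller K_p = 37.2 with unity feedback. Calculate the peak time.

T_p = 0.333 s

The closed-loop denominator s² + 11s + 119 gives ω_n = √119 = 10.91 and ζ = 11/(2ω_n) = 0.5041.
Damped frequency ω_d = ω_n√(1−ζ²) = 9.423 rad/s, so peak time T_p = π/ω_d = 0.333 s.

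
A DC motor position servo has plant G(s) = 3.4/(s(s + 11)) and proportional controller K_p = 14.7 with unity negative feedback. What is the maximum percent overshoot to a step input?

Closed-loop characteristic equation: s² + 11s + 49.98 = 0, so ω_n = 7.07 rad/s and ζ = 11/(2·7.07) = 0.778.
%OS = 100·exp(−πζ/√(1−ζ²)) = 100·exp(−π·0.778/√0.3948) = 2.04%.

2.04%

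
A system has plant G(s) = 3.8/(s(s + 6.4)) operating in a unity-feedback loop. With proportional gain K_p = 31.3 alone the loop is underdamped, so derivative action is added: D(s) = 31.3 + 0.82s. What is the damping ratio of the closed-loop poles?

ζ = 0.436

Forward path: (31.3 + 0.82s)·3.8/(s(s+6.4)). The closed-loop characteristic equation is s² + (6.4 + 3.8·0.82)s + 3.8·31.3 = 0.
That is s² + 9.516s + 118.9 = 0, so ω_n = 10.91 rad/s and ζ = 9.516/(2·10.91) = 0.4363.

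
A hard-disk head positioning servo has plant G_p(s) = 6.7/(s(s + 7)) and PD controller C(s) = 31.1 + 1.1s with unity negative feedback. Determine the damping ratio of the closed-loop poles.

ζ = 0.498

Forward path: (31.1 + 1.1s)·6.7/(s(s+7)). The closed-loop characteristic equation is s² + (7 + 6.7·1.1)s + 6.7·31.1 = 0.
That is s² + 14.37s + 208.4 = 0, so ω_n = 14.44 rad/s and ζ = 14.37/(2·14.44) = 0.4977.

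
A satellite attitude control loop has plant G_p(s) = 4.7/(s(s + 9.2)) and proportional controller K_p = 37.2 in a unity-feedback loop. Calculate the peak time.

From 1 + K_pG_p(s) = 0: s² + 9.2s + 174.8 = 0 ⇒ ω_n = 13.22, ζ = 0.3479.
Damped frequency ω_d = ω_n√(1−ζ²) = 12.4 rad/s, so peak time T_p = π/ω_d = 0.253 s.

T_p = 0.253 s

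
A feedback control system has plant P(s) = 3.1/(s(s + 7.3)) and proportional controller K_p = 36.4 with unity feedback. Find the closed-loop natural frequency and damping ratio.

1 + K_p·P(s) = 0 gives s² + 7.3s + 112.8 = 0.
Matching s² + 2ζω_n s + ω_n²: ω_n = √112.8 = 10.62 rad/s and 2ζω_n = 7.3, so ζ = 7.3/(2·10.62) = 0.344.

ω_n = 10.6 rad/s, ζ = 0.344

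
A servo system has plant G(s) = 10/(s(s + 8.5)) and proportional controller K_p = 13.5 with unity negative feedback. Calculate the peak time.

Closed-loop characteristic equation: s² + 8.5s + 135 = 0, so ω_n = 11.62 rad/s and ζ = 8.5/(2·11.62) = 0.3658.
Damped frequency ω_d = ω_n√(1−ζ²) = 10.81 rad/s, so peak time T_p = π/ω_d = 0.291 s.

T_p = 0.291 s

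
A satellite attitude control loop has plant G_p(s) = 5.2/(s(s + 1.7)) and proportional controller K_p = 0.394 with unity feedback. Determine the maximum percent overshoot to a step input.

9.84%

The closed-loop denominator s² + 1.7s + 2.049 gives ω_n = √2.049 = 1.431 and ζ = 1.7/(2ω_n) = 0.5938.
%OS = 100·exp(−πζ/√(1−ζ²)) = 100·exp(−π·0.5938/√0.6474) = 9.84%.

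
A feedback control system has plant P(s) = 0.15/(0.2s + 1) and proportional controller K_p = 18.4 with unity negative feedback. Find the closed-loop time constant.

Closed loop: T(s) = K_p·P/(1+K_p·P) = 2.76/(0.2s + 1 + 2.76), with pole at s = −(1 + 2.76)/0.2 = −18.8.
Closed-loop time constant τ = 1/18.8 = 0.0532 s.

τ = 0.0532 s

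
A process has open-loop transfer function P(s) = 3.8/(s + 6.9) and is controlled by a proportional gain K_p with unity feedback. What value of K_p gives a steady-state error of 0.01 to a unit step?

K_p = 180

For a type-0 loop with proportional control, e_ss = 1/(1 + K_p·P(0)).
P(0) = 0.5507. Require 1/(1 + K_p·0.5507) = 0.01, so 1 + 0.5507·K_p = 100.
K_p = (100 − 1)/0.5507 = 180.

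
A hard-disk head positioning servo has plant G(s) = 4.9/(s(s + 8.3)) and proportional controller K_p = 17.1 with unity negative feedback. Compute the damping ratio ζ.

1 + K_p·G(s) = 0 gives s² + 8.3s + 83.79 = 0.
So ω_n² = 83.79 ⇒ ω_n = 9.154 rad/s, and ζ = 8.3/(2ω_n) = 0.453.

ζ = 0.453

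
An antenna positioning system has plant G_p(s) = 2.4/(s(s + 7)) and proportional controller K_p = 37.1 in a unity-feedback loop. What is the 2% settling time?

The closed-loop denominator s² + 7s + 89.04 gives ω_n = √89.04 = 9.436 and ζ = 7/(2ω_n) = 0.3709.
2% settling time T_s ≈ 4/(ζω_n) = 4/3.5 = 1.14 s.

T_s ≈ 1.14 s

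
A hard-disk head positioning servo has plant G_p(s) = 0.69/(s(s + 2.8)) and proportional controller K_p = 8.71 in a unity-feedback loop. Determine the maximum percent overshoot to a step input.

Closed-loop characteristic equation: s² + 2.8s + 6.01 = 0, so ω_n = 2.452 rad/s and ζ = 2.8/(2·2.452) = 0.5711.
%OS = 100·exp(−πζ/√(1−ζ²)) = 100·exp(−π·0.5711/√0.6739) = 11.2%.

11.2%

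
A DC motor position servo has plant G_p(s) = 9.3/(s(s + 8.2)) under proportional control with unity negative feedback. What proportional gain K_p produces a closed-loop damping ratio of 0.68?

K_p = 3.91

Closed-loop characteristic equation: s² + 8.2s + K_p·9.3 = 0.
So ω_n = √(9.3K_p) and 2ζω_n = 8.2, giving ζ = 8.2/(2√(9.3K_p)).
Setting ζ = 0.68: √(9.3K_p) = 8.2/(2·0.68) = 6.029, so K_p = 36.35/9.3 = 3.91.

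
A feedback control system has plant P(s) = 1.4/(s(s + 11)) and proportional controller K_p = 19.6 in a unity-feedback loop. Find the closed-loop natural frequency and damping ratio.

ω_n = 5.24 rad/s, ζ = 1.05

With unity feedback the closed-loop characteristic equation is s² + 11s + 19.6·1.4 = s² + 11s + 27.44 = 0.
Matching s² + 2ζω_n s + ω_n²: ω_n = √27.44 = 5.238 rad/s and 2ζω_n = 11, so ζ = 11/(2·5.238) = 1.05.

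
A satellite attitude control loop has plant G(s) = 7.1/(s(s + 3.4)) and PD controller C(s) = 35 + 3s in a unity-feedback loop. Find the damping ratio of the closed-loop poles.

Forward path: (35 + 3s)·7.1/(s(s+3.4)). The closed-loop characteristic equation is s² + (3.4 + 7.1·3)s + 7.1·35 = 0.
That is s² + 24.7s + 248.5 = 0, so ω_n = 15.76 rad/s and ζ = 24.7/(2·15.76) = 0.7834.

ζ = 0.783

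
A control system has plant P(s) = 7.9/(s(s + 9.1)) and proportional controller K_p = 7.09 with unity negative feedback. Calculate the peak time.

T_p = 0.529 s

The closed-loop denominator s² + 9.1s + 56.01 gives ω_n = √56.01 = 7.484 and ζ = 9.1/(2ω_n) = 0.608.
Damped frequency ω_d = ω_n√(1−ζ²) = 5.942 rad/s, so peak time T_p = π/ω_d = 0.529 s.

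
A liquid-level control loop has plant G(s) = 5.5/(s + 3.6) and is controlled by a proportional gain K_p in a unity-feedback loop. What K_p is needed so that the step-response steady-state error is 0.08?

K_p = 7.53

The loop is type 0, so e_ss(step) = 1/(1 + K_pos) with K_pos = K_p·G(0).
G(0) = 1.528. Require 1/(1 + K_p·1.528) = 0.08, so 1 + 1.528·K_p = 12.5.
K_p = (12.5 − 1)/1.528 = 7.53.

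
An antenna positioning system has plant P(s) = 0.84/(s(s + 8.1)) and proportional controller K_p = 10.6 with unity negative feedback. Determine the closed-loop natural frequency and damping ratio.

The closed-loop denominator is s(s+8.1) + 10.6·0.84 = s² + 8.1s + 8.904.
So ω_n² = 8.904 ⇒ ω_n = 2.984 rad/s, and ζ = 8.1/(2ω_n) = 1.36.

ω_n = 2.98 rad/s, ζ = 1.36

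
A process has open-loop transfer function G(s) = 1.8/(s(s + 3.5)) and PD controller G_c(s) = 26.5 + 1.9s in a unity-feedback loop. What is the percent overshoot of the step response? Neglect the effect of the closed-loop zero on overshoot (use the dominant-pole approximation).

Forward path: (26.5 + 1.9s)·1.8/(s(s+3.5)). The closed-loop characteristic equation is s² + (3.5 + 1.8·1.9)s + 1.8·26.5 = 0.
That is s² + 6.92s + 47.7 = 0, so ω_n = 6.907 rad/s and ζ = 6.92/(2·6.907) = 0.501.
%OS = 100·exp(−πζ/√(1−ζ²)) = 16.2%.

16.2%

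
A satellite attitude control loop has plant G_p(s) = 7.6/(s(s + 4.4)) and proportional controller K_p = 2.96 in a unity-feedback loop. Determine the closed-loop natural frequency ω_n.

ω_n = 4.74 rad/s

The closed-loop denominator is s(s+4.4) + 2.96·7.6 = s² + 4.4s + 22.5.
Matching s² + 2ζω_n s + ω_n²: ω_n = √22.5 = 4.743 rad/s and 2ζω_n = 4.4, so ζ = 4.4/(2·4.743) = 0.464.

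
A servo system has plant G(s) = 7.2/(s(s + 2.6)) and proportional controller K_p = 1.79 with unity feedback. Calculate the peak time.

The closed-loop denominator s² + 2.6s + 12.89 gives ω_n = √12.89 = 3.59 and ζ = 2.6/(2ω_n) = 0.3621.
Damped frequency ω_d = ω_n√(1−ζ²) = 3.346 rad/s, so peak time T_p = π/ω_d = 0.939 s.

T_p = 0.939 s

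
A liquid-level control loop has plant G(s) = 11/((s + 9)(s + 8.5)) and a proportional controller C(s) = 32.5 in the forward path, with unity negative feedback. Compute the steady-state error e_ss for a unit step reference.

0.176

The loop is type 0. Static position error constant K_pos = C(0)·G(0) = 32.5·0.1438 = 4.673.
Steady-state error to a unit step: e_ss = 1/(1+K_pos) = 1/5.673 = 0.176.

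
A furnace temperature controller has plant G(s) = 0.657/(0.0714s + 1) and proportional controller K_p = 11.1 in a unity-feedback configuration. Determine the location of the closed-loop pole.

Closed loop: T(s) = K_p·G/(1+K_p·G) = 7.293/(0.0714s + 1 + 7.293), with pole at s = −(1 + 7.293)/0.0714 = −116.1.

s = -116.1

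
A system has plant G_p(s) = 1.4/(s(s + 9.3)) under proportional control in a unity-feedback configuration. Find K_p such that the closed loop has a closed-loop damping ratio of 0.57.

K_p = 47.5

Closed-loop characteristic equation: s² + 9.3s + K_p·1.4 = 0.
So ω_n = √(1.4K_p) and 2ζω_n = 9.3, giving ζ = 9.3/(2√(1.4K_p)).
Setting ζ = 0.57: √(1.4K_p) = 9.3/(2·0.57) = 8.158, so K_p = 66.55/1.4 = 47.5.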